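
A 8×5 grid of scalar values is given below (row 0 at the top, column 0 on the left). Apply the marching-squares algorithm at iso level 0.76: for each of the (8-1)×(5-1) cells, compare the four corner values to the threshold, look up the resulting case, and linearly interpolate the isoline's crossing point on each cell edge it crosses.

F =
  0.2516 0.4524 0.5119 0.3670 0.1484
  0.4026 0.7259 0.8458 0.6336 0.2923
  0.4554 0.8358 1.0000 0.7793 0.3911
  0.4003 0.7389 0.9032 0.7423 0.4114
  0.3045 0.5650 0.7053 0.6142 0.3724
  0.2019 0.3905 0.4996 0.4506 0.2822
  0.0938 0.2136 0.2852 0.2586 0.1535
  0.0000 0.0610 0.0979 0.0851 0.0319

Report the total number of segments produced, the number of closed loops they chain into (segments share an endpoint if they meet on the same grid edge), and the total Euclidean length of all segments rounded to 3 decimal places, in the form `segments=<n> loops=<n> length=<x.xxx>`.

cell (0,1): code 0100 → (0.743,2.000)–(1.000,1.284)
cell (0,2): code 1000 → (1.000,2.404)–(0.743,2.000)
cell (1,0): code 0100 → (1.310,1.000)–(2.000,0.801)
cell (1,1): code 1110 → (1.000,1.284)–(1.310,1.000)
cell (1,2): code 1101 → (1.868,3.000)–(1.000,2.404)
cell (1,3): code 1000 → (2.000,3.050)–(1.868,3.000)
cell (2,0): code 0010 → (2.000,0.801)–(2.782,1.000)
cell (2,1): code 0111 → (2.782,1.000)–(3.000,1.128)
cell (2,2): code 1011 → (3.000,2.890)–(2.522,3.000)
cell (2,3): code 0001 → (2.522,3.000)–(2.000,3.050)
cell (3,1): code 0010 → (3.000,1.128)–(3.724,2.000)
cell (3,2): code 0001 → (3.724,2.000)–(3.000,2.890)
total: 12 segments, chained into 1 closed loop(s), length Σ = 7.926791

segments=12 loops=1 length=7.927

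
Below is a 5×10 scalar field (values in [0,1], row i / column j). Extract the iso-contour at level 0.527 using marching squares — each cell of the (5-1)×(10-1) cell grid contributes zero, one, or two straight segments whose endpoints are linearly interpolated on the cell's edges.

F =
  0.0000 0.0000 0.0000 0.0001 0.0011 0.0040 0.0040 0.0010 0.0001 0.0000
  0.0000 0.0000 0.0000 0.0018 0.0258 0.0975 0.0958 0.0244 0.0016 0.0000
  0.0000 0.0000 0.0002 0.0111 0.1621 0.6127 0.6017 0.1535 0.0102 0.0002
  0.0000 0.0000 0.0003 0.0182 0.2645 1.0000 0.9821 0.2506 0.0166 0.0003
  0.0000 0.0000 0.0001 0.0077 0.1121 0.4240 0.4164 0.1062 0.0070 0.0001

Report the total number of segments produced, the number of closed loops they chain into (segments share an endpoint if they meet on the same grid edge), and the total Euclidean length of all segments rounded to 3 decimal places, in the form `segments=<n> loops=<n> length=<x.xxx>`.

segments=8 loops=1 length=6.732

cell (1,4): code 0100 → (1.834,5.000)–(2.000,4.810)
cell (1,5): code 1100 → (1.852,6.000)–(1.834,5.000)
cell (1,6): code 1000 → (2.000,6.167)–(1.852,6.000)
cell (2,4): code 0110 → (2.000,4.810)–(3.000,4.357)
cell (2,6): code 1001 → (3.000,6.622)–(2.000,6.167)
cell (3,4): code 0010 → (3.000,4.357)–(3.821,5.000)
cell (3,5): code 0011 → (3.821,5.000)–(3.804,6.000)
cell (3,6): code 0001 → (3.804,6.000)–(3.000,6.622)
total: 8 segments, chained into 1 closed loop(s), length Σ = 6.732302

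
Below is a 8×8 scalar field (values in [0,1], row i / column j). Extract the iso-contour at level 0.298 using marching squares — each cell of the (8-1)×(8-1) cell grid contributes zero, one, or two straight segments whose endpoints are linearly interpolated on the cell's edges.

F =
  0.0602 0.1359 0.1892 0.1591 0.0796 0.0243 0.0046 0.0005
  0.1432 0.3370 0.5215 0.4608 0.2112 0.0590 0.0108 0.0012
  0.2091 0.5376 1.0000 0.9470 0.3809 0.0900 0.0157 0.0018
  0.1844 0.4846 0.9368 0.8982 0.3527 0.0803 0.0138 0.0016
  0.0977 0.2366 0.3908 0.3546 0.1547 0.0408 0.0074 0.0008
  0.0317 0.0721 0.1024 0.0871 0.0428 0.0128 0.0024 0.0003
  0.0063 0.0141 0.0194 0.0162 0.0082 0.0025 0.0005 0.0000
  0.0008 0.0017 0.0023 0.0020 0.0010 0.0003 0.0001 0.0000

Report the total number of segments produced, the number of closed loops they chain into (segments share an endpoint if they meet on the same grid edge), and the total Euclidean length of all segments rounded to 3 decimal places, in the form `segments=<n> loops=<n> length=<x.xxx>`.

segments=16 loops=1 length=12.415

cell (0,0): code 0100 → (0.806,1.000)–(1.000,0.799)
cell (0,1): code 1100 → (0.327,2.000)–(0.806,1.000)
cell (0,2): code 1100 → (0.460,3.000)–(0.327,2.000)
cell (0,3): code 1000 → (1.000,3.652)–(0.460,3.000)
cell (1,0): code 0110 → (1.000,0.799)–(2.000,0.271)
cell (1,3): code 1101 → (1.511,4.000)–(1.000,3.652)
cell (1,4): code 1000 → (2.000,4.285)–(1.511,4.000)
cell (2,0): code 0110 → (2.000,0.271)–(3.000,0.378)
cell (2,4): code 1001 → (3.000,4.201)–(2.000,4.285)
cell (3,0): code 0010 → (3.000,0.378)–(3.752,1.000)
cell (3,1): code 0111 → (3.752,1.000)–(4.000,1.398)
cell (3,3): code 1011 → (4.000,3.283)–(3.276,4.000)
cell (3,4): code 0001 → (3.276,4.000)–(3.000,4.201)
cell (4,1): code 0010 → (4.000,1.398)–(4.322,2.000)
cell (4,2): code 0011 → (4.322,2.000)–(4.212,3.000)
cell (4,3): code 0001 → (4.212,3.000)–(4.000,3.283)
total: 16 segments, chained into 1 closed loop(s), length Σ = 12.414744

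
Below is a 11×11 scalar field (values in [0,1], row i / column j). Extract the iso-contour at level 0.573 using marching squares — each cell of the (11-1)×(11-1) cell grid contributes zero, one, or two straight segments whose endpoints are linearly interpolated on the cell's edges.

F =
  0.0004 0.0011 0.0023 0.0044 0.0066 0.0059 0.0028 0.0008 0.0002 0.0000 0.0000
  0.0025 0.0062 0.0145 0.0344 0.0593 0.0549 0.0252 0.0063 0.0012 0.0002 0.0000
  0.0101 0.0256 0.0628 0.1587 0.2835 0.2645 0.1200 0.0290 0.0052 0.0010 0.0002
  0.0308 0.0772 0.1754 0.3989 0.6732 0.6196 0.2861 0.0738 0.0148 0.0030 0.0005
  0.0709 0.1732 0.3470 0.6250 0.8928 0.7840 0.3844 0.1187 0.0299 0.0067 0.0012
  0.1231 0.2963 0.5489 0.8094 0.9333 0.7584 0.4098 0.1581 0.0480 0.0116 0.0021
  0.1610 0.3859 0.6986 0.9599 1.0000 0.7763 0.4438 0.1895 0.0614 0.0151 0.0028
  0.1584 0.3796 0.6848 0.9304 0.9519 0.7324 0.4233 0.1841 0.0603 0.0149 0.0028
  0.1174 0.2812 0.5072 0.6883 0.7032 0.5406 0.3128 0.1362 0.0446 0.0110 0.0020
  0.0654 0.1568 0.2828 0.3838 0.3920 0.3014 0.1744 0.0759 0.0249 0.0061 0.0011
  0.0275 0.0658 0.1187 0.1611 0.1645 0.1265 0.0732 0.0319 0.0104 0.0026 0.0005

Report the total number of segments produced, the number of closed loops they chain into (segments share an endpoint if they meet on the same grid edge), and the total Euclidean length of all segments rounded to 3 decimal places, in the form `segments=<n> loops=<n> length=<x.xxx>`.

segments=20 loops=1 length=15.502

cell (2,3): code 0100 → (2.743,4.000)–(3.000,3.635)
cell (2,4): code 1100 → (2.869,5.000)–(2.743,4.000)
cell (2,5): code 1000 → (3.000,5.140)–(2.869,5.000)
cell (3,2): code 0100 → (3.770,3.000)–(4.000,2.813)
cell (3,3): code 1110 → (3.000,3.635)–(3.770,3.000)
cell (3,5): code 1001 → (4.000,5.528)–(3.000,5.140)
cell (4,2): code 0110 → (4.000,2.813)–(5.000,2.093)
cell (4,5): code 1001 → (5.000,5.532)–(4.000,5.528)
cell (5,1): code 0100 → (5.161,2.000)–(6.000,1.598)
cell (5,2): code 1110 → (5.000,2.093)–(5.161,2.000)
cell (5,5): code 1001 → (6.000,5.611)–(5.000,5.532)
cell (6,1): code 0110 → (6.000,1.598)–(7.000,1.634)
cell (6,5): code 1001 → (7.000,5.516)–(6.000,5.611)
cell (7,1): code 0010 → (7.000,1.634)–(7.630,2.000)
cell (7,2): code 0111 → (7.630,2.000)–(8.000,2.363)
cell (7,4): code 1011 → (8.000,4.801)–(7.831,5.000)
cell (7,5): code 0001 → (7.831,5.000)–(7.000,5.516)
cell (8,2): code 0010 → (8.000,2.363)–(8.379,3.000)
cell (8,3): code 0011 → (8.379,3.000)–(8.418,4.000)
cell (8,4): code 0001 → (8.418,4.000)–(8.000,4.801)
total: 20 segments, chained into 1 closed loop(s), length Σ = 15.501652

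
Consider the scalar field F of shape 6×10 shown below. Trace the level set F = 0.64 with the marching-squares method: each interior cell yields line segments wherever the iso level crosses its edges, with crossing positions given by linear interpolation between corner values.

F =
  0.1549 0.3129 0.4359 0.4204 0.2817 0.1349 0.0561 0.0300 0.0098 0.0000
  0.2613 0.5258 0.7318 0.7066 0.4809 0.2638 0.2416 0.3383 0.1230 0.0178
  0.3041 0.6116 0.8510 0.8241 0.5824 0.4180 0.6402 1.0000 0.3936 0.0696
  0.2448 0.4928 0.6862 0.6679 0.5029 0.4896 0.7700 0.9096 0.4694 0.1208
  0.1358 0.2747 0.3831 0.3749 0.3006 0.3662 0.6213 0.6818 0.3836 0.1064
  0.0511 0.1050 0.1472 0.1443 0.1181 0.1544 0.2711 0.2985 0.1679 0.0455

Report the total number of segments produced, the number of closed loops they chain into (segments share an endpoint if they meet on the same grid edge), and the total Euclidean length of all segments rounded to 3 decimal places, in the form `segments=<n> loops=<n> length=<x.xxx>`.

segments=20 loops=2 length=15.299

cell (0,1): code 0100 → (0.690,2.000)–(1.000,1.554)
cell (0,2): code 1100 → (0.767,3.000)–(0.690,2.000)
cell (0,3): code 1000 → (1.000,3.295)–(0.767,3.000)
cell (1,1): code 0110 → (1.000,1.554)–(2.000,1.119)
cell (1,3): code 1001 → (2.000,3.762)–(1.000,3.295)
cell (1,5): code 0100 → (1.999,6.000)–(2.000,5.999)
cell (1,6): code 1100 → (1.456,7.000)–(1.999,6.000)
cell (1,7): code 1000 → (2.000,7.594)–(1.456,7.000)
cell (2,1): code 0110 → (2.000,1.119)–(3.000,1.761)
cell (2,3): code 1001 → (3.000,3.169)–(2.000,3.762)
cell (2,5): code 0110 → (2.000,5.999)–(3.000,5.536)
cell (2,7): code 1001 → (3.000,7.612)–(2.000,7.594)
cell (3,1): code 0010 → (3.000,1.761)–(3.152,2.000)
cell (3,2): code 0011 → (3.152,2.000)–(3.095,3.000)
cell (3,3): code 0001 → (3.095,3.000)–(3.000,3.169)
cell (3,5): code 0010 → (3.000,5.536)–(3.874,6.000)
cell (3,6): code 0111 → (3.874,6.000)–(4.000,6.309)
cell (3,7): code 1001 → (4.000,7.140)–(3.000,7.612)
cell (4,6): code 0010 → (4.000,6.309)–(4.109,7.000)
cell (4,7): code 0001 → (4.109,7.000)–(4.000,7.140)
total: 20 segments, chained into 2 closed loop(s), length Σ = 15.298919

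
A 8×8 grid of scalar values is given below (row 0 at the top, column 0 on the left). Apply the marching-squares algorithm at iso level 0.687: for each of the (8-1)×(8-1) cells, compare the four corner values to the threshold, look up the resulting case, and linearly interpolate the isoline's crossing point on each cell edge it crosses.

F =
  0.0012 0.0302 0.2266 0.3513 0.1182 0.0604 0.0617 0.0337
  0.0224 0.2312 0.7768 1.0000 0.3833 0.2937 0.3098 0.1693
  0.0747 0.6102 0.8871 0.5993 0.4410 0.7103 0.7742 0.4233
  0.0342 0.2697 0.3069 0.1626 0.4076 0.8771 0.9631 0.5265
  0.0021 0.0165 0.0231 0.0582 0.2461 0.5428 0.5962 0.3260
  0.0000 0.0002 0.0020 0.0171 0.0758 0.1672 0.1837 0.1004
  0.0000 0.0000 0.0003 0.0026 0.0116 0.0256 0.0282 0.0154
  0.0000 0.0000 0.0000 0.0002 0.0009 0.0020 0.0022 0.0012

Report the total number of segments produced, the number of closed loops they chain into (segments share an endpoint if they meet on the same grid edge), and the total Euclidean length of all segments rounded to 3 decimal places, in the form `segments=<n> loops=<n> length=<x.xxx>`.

cell (0,1): code 0100 → (0.837,2.000)–(1.000,1.835)
cell (0,2): code 1100 → (0.517,3.000)–(0.837,2.000)
cell (0,3): code 1000 → (1.000,3.508)–(0.517,3.000)
cell (1,1): code 0110 → (1.000,1.835)–(2.000,1.277)
cell (1,2): code 1011 → (2.000,2.695)–(1.781,3.000)
cell (1,3): code 0001 → (1.781,3.000)–(1.000,3.508)
cell (1,4): code 0100 → (1.944,5.000)–(2.000,4.913)
cell (1,5): code 1100 → (1.812,6.000)–(1.944,5.000)
cell (1,6): code 1000 → (2.000,6.249)–(1.812,6.000)
cell (2,1): code 0010 → (2.000,1.277)–(2.345,2.000)
cell (2,2): code 0001 → (2.345,2.000)–(2.000,2.695)
cell (2,4): code 0110 → (2.000,4.913)–(3.000,4.595)
cell (2,6): code 1001 → (3.000,6.632)–(2.000,6.249)
cell (3,4): code 0010 → (3.000,4.595)–(3.569,5.000)
cell (3,5): code 0011 → (3.569,5.000)–(3.753,6.000)
cell (3,6): code 0001 → (3.753,6.000)–(3.000,6.632)
total: 16 segments, chained into 2 closed loop(s), length Σ = 12.252096

segments=16 loops=2 length=12.252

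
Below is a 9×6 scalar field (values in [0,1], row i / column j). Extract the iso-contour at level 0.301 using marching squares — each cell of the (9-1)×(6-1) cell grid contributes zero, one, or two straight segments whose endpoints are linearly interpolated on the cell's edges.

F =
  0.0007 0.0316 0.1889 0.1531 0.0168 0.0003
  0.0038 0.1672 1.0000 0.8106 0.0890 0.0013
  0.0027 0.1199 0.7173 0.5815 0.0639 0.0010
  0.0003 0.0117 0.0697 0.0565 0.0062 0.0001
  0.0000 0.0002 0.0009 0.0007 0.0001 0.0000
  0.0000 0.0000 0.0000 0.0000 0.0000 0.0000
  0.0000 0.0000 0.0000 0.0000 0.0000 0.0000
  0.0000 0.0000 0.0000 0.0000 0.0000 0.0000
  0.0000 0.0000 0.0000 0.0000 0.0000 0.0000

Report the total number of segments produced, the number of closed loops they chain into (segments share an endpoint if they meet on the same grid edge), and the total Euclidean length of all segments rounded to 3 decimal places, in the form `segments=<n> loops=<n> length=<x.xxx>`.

segments=8 loops=1 length=7.994

cell (0,1): code 0100 → (0.138,2.000)–(1.000,1.161)
cell (0,2): code 1100 → (0.225,3.000)–(0.138,2.000)
cell (0,3): code 1000 → (1.000,3.706)–(0.225,3.000)
cell (1,1): code 0110 → (1.000,1.161)–(2.000,1.303)
cell (1,3): code 1001 → (2.000,3.542)–(1.000,3.706)
cell (2,1): code 0010 → (2.000,1.303)–(2.643,2.000)
cell (2,2): code 0011 → (2.643,2.000)–(2.534,3.000)
cell (2,3): code 0001 → (2.534,3.000)–(2.000,3.542)
total: 8 segments, chained into 1 closed loop(s), length Σ = 7.993749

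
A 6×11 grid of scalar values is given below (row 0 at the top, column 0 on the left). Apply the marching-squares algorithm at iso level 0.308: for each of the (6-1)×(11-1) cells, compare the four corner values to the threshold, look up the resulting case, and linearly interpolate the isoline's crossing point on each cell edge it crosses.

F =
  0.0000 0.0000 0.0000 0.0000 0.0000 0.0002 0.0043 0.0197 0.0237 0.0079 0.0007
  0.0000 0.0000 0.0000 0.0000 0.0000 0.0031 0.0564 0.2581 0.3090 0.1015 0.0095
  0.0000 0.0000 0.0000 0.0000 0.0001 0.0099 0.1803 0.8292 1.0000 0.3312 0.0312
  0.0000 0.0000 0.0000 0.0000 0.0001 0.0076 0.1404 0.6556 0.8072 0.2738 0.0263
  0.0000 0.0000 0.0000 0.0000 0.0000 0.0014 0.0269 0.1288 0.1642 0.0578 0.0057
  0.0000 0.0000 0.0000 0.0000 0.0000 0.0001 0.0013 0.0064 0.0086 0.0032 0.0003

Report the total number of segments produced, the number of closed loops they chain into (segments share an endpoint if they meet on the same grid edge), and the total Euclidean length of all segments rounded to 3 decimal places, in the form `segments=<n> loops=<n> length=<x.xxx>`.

segments=12 loops=1 length=8.880

cell (0,7): code 0100 → (0.996,8.000)–(1.000,7.980)
cell (0,8): code 1000 → (1.000,8.005)–(0.996,8.000)
cell (1,6): code 0100 → (1.087,7.000)–(2.000,6.197)
cell (1,7): code 1110 → (1.000,7.980)–(1.087,7.000)
cell (1,8): code 1101 → (1.899,9.000)–(1.000,8.005)
cell (1,9): code 1000 → (2.000,9.077)–(1.899,9.000)
cell (2,6): code 0110 → (2.000,6.197)–(3.000,6.325)
cell (2,8): code 1011 → (3.000,8.936)–(2.404,9.000)
cell (2,9): code 0001 → (2.404,9.000)–(2.000,9.077)
cell (3,6): code 0010 → (3.000,6.325)–(3.660,7.000)
cell (3,7): code 0011 → (3.660,7.000)–(3.776,8.000)
cell (3,8): code 0001 → (3.776,8.000)–(3.000,8.936)
total: 12 segments, chained into 1 closed loop(s), length Σ = 8.879668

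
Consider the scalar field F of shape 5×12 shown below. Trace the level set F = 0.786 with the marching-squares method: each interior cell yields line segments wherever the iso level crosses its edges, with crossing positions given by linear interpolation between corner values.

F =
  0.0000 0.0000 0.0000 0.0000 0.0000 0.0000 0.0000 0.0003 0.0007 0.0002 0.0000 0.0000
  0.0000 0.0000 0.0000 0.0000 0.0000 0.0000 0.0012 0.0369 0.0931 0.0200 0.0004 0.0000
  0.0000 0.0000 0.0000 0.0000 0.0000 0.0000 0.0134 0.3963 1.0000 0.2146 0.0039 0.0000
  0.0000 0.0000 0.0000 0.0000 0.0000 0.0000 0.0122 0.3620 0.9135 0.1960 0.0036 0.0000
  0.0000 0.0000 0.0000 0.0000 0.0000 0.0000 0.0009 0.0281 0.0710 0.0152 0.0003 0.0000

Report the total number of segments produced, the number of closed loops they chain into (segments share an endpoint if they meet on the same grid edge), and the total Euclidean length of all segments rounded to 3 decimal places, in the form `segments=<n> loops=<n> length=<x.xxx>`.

segments=6 loops=1 length=3.308

cell (1,7): code 0100 → (1.764,8.000)–(2.000,7.646)
cell (1,8): code 1000 → (2.000,8.272)–(1.764,8.000)
cell (2,7): code 0110 → (2.000,7.646)–(3.000,7.769)
cell (2,8): code 1001 → (3.000,8.178)–(2.000,8.272)
cell (3,7): code 0010 → (3.000,7.769)–(3.151,8.000)
cell (3,8): code 0001 → (3.151,8.000)–(3.000,8.178)
total: 6 segments, chained into 1 closed loop(s), length Σ = 3.308063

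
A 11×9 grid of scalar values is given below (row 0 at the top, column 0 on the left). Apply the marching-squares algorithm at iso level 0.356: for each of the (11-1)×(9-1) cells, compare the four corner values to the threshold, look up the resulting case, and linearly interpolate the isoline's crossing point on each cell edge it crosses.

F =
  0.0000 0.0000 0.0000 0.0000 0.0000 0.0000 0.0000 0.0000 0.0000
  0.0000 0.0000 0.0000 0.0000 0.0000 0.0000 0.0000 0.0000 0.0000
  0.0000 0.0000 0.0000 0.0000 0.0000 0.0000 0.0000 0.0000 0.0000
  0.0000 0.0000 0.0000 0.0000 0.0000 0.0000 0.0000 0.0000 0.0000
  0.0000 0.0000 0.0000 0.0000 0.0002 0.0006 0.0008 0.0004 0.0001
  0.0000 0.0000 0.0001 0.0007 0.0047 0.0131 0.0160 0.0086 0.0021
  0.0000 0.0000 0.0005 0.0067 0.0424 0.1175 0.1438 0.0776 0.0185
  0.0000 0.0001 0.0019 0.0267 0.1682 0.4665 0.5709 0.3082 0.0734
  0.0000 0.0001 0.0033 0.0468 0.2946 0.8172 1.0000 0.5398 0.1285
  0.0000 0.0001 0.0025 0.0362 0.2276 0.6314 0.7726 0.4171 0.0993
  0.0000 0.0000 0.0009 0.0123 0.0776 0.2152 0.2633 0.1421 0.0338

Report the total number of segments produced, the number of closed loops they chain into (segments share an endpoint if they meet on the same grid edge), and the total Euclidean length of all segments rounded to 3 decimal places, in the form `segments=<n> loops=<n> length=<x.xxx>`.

segments=12 loops=1 length=10.246

cell (6,4): code 0100 → (6.683,5.000)–(7.000,4.630)
cell (6,5): code 1100 → (6.497,6.000)–(6.683,5.000)
cell (6,6): code 1000 → (7.000,6.818)–(6.497,6.000)
cell (7,4): code 0110 → (7.000,4.630)–(8.000,4.117)
cell (7,6): code 1101 → (7.206,7.000)–(7.000,6.818)
cell (7,7): code 1000 → (8.000,7.447)–(7.206,7.000)
cell (8,4): code 0110 → (8.000,4.117)–(9.000,4.318)
cell (8,7): code 1001 → (9.000,7.192)–(8.000,7.447)
cell (9,4): code 0010 → (9.000,4.318)–(9.662,5.000)
cell (9,5): code 0011 → (9.662,5.000)–(9.818,6.000)
cell (9,6): code 0011 → (9.818,6.000)–(9.222,7.000)
cell (9,7): code 0001 → (9.222,7.000)–(9.000,7.192)
total: 12 segments, chained into 1 closed loop(s), length Σ = 10.246427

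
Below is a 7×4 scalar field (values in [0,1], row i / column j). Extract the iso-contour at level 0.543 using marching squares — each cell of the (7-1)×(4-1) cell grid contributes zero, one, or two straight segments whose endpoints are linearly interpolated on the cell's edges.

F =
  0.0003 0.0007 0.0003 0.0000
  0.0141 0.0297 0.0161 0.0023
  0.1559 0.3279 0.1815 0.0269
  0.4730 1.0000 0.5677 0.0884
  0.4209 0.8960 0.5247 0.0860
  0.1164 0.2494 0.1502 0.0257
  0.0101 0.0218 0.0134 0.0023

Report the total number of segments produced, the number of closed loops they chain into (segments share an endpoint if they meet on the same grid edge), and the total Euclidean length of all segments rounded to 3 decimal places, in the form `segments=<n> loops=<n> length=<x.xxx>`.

segments=8 loops=1 length=6.390

cell (2,0): code 0100 → (2.320,1.000)–(3.000,0.133)
cell (2,1): code 1100 → (2.936,2.000)–(2.320,1.000)
cell (2,2): code 1000 → (3.000,2.052)–(2.936,2.000)
cell (3,0): code 0110 → (3.000,0.133)–(4.000,0.257)
cell (3,1): code 1011 → (4.000,1.951)–(3.574,2.000)
cell (3,2): code 0001 → (3.574,2.000)–(3.000,2.052)
cell (4,0): code 0010 → (4.000,0.257)–(4.546,1.000)
cell (4,1): code 0001 → (4.546,1.000)–(4.000,1.951)
total: 8 segments, chained into 1 closed loop(s), length Σ = 6.389753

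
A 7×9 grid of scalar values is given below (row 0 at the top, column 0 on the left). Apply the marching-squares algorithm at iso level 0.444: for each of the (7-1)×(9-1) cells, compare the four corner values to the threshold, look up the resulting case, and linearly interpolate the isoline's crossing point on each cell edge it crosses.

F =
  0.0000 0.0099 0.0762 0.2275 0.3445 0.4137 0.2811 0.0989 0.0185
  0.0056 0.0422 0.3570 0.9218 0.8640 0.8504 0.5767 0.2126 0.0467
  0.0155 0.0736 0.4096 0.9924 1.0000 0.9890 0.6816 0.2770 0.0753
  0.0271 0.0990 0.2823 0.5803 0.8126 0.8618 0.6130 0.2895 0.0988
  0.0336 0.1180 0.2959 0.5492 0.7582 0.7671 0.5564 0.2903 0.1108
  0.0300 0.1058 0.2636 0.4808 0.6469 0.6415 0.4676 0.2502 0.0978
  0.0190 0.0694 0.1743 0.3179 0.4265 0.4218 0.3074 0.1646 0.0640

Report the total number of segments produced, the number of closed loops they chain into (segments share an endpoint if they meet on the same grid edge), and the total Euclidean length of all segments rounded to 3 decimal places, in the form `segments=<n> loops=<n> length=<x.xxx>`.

segments=18 loops=1 length=16.953

cell (0,2): code 0100 → (0.312,3.000)–(1.000,2.154)
cell (0,3): code 1100 → (0.192,4.000)–(0.312,3.000)
cell (0,4): code 1100 → (0.069,5.000)–(0.192,4.000)
cell (0,5): code 1100 → (0.551,6.000)–(0.069,5.000)
cell (0,6): code 1000 → (1.000,6.364)–(0.551,6.000)
cell (1,2): code 0110 → (1.000,2.154)–(2.000,2.059)
cell (1,6): code 1001 → (2.000,6.587)–(1.000,6.364)
cell (2,2): code 0110 → (2.000,2.059)–(3.000,2.543)
cell (2,6): code 1001 → (3.000,6.522)–(2.000,6.587)
cell (3,2): code 0110 → (3.000,2.543)–(4.000,2.585)
cell (3,6): code 1001 → (4.000,6.422)–(3.000,6.522)
cell (4,2): code 0110 → (4.000,2.585)–(5.000,2.831)
cell (4,6): code 1001 → (5.000,6.109)–(4.000,6.422)
cell (5,2): code 0010 → (5.000,2.831)–(5.226,3.000)
cell (5,3): code 0011 → (5.226,3.000)–(5.921,4.000)
cell (5,4): code 0011 → (5.921,4.000)–(5.899,5.000)
cell (5,5): code 0011 → (5.899,5.000)–(5.147,6.000)
cell (5,6): code 0001 → (5.147,6.000)–(5.000,6.109)
total: 18 segments, chained into 1 closed loop(s), length Σ = 16.953248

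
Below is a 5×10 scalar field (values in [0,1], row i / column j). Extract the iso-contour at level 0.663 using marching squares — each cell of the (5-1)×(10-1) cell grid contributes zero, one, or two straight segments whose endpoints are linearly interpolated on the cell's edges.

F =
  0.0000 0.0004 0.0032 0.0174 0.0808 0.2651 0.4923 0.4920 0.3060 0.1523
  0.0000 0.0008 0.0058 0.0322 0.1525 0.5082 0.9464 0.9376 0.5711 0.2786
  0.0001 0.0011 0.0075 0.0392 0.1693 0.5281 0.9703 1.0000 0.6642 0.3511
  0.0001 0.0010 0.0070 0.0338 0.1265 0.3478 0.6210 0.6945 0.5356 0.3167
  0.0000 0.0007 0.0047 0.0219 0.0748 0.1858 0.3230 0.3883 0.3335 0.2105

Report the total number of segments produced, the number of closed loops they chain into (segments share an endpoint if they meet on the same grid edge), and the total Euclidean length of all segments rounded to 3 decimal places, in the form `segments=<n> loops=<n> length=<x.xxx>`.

cell (0,5): code 0100 → (0.376,6.000)–(1.000,5.353)
cell (0,6): code 1100 → (0.384,7.000)–(0.376,6.000)
cell (0,7): code 1000 → (1.000,7.749)–(0.384,7.000)
cell (1,5): code 0110 → (1.000,5.353)–(2.000,5.305)
cell (1,7): code 1101 → (1.987,8.000)–(1.000,7.749)
cell (1,8): code 1000 → (2.000,8.004)–(1.987,8.000)
cell (2,5): code 0010 → (2.000,5.305)–(2.880,6.000)
cell (2,6): code 0111 → (2.880,6.000)–(3.000,6.571)
cell (2,7): code 1011 → (3.000,7.198)–(2.009,8.000)
cell (2,8): code 0001 → (2.009,8.000)–(2.000,8.004)
cell (3,6): code 0010 → (3.000,6.571)–(3.103,7.000)
cell (3,7): code 0001 → (3.103,7.000)–(3.000,7.198)
total: 12 segments, chained into 1 closed loop(s), length Σ = 8.555672

segments=12 loops=1 length=8.556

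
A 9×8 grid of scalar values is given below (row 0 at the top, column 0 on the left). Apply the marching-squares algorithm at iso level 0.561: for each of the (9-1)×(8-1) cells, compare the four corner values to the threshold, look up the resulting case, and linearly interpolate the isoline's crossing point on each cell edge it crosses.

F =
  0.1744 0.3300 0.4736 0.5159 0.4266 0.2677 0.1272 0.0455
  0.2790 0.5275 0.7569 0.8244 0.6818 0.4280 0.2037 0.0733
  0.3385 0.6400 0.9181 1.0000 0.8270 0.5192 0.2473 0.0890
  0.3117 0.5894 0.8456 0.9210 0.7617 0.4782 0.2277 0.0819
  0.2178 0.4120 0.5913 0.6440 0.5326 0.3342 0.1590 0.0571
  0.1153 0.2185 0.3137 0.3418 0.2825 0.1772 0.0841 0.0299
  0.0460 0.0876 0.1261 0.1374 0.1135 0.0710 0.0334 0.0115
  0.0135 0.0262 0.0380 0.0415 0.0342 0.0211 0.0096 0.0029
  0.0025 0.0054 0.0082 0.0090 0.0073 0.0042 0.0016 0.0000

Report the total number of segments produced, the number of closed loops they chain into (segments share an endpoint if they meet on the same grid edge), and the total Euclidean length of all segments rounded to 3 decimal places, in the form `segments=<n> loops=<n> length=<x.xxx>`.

segments=16 loops=1 length=12.822

cell (0,1): code 0100 → (0.309,2.000)–(1.000,1.146)
cell (0,2): code 1100 → (0.146,3.000)–(0.309,2.000)
cell (0,3): code 1100 → (0.527,4.000)–(0.146,3.000)
cell (0,4): code 1000 → (1.000,4.476)–(0.527,4.000)
cell (1,0): code 0100 → (1.298,1.000)–(2.000,0.738)
cell (1,1): code 1110 → (1.000,1.146)–(1.298,1.000)
cell (1,4): code 1001 → (2.000,4.864)–(1.000,4.476)
cell (2,0): code 0110 → (2.000,0.738)–(3.000,0.898)
cell (2,4): code 1001 → (3.000,4.708)–(2.000,4.864)
cell (3,0): code 0010 → (3.000,0.898)–(3.160,1.000)
cell (3,1): code 0111 → (3.160,1.000)–(4.000,1.831)
cell (3,3): code 1011 → (4.000,3.745)–(3.876,4.000)
cell (3,4): code 0001 → (3.876,4.000)–(3.000,4.708)
cell (4,1): code 0010 → (4.000,1.831)–(4.109,2.000)
cell (4,2): code 0011 → (4.109,2.000)–(4.275,3.000)
cell (4,3): code 0001 → (4.275,3.000)–(4.000,3.745)
total: 16 segments, chained into 1 closed loop(s), length Σ = 12.821983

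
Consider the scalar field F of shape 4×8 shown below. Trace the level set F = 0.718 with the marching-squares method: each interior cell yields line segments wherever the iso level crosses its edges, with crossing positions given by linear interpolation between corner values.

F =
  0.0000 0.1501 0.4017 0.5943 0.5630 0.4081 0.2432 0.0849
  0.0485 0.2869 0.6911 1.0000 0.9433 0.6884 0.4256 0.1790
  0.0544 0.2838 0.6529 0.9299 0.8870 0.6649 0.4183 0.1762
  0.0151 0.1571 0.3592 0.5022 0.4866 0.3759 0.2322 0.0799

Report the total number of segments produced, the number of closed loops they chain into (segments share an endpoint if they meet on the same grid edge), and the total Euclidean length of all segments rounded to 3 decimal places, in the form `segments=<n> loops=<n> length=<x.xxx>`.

segments=8 loops=1 length=8.019

cell (0,2): code 0100 → (0.305,3.000)–(1.000,2.087)
cell (0,3): code 1100 → (0.408,4.000)–(0.305,3.000)
cell (0,4): code 1000 → (1.000,4.884)–(0.408,4.000)
cell (1,2): code 0110 → (1.000,2.087)–(2.000,2.235)
cell (1,4): code 1001 → (2.000,4.761)–(1.000,4.884)
cell (2,2): code 0010 → (2.000,2.235)–(2.495,3.000)
cell (2,3): code 0011 → (2.495,3.000)–(2.422,4.000)
cell (2,4): code 0001 → (2.422,4.000)–(2.000,4.761)
total: 8 segments, chained into 1 closed loop(s), length Σ = 8.019377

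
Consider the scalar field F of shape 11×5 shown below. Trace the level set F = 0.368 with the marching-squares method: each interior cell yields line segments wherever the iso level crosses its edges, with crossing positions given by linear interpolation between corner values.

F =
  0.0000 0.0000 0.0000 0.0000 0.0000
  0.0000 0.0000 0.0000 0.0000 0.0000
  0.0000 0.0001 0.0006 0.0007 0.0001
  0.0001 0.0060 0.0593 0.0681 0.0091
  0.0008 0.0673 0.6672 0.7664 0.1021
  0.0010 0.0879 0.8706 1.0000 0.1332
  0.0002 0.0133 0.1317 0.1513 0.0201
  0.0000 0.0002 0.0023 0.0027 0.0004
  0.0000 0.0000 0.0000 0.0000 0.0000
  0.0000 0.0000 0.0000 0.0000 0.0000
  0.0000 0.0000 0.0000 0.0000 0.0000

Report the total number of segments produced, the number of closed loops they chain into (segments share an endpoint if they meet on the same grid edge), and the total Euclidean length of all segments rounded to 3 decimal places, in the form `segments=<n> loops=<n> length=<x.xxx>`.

cell (3,1): code 0100 → (3.508,2.000)–(4.000,1.501)
cell (3,2): code 1100 → (3.429,3.000)–(3.508,2.000)
cell (3,3): code 1000 → (4.000,3.600)–(3.429,3.000)
cell (4,1): code 0110 → (4.000,1.501)–(5.000,1.358)
cell (4,3): code 1001 → (5.000,3.729)–(4.000,3.600)
cell (5,1): code 0010 → (5.000,1.358)–(5.680,2.000)
cell (5,2): code 0011 → (5.680,2.000)–(5.745,3.000)
cell (5,3): code 0001 → (5.745,3.000)–(5.000,3.729)
total: 8 segments, chained into 1 closed loop(s), length Σ = 7.529774

segments=8 loops=1 length=7.530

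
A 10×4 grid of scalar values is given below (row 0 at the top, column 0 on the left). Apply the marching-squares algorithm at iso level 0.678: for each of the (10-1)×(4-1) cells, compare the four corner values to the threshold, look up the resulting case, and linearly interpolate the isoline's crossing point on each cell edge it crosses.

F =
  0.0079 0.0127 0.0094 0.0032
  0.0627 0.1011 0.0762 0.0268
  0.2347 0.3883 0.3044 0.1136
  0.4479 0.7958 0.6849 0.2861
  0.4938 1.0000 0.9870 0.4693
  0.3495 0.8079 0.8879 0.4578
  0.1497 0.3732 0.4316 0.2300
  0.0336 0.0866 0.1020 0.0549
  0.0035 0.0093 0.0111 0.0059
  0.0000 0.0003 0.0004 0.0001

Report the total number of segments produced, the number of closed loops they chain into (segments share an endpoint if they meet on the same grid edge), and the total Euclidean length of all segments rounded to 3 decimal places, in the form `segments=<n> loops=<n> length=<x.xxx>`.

cell (2,0): code 0100 → (2.711,1.000)–(3.000,0.661)
cell (2,1): code 1100 → (2.982,2.000)–(2.711,1.000)
cell (2,2): code 1000 → (3.000,2.017)–(2.982,2.000)
cell (3,0): code 0110 → (3.000,0.661)–(4.000,0.364)
cell (3,2): code 1001 → (4.000,2.597)–(3.000,2.017)
cell (4,0): code 0110 → (4.000,0.364)–(5.000,0.717)
cell (4,2): code 1001 → (5.000,2.488)–(4.000,2.597)
cell (5,0): code 0010 → (5.000,0.717)–(5.299,1.000)
cell (5,1): code 0011 → (5.299,1.000)–(5.460,2.000)
cell (5,2): code 0001 → (5.460,2.000)–(5.000,2.488)
total: 10 segments, chained into 1 closed loop(s), length Σ = 7.867143

segments=10 loops=1 length=7.867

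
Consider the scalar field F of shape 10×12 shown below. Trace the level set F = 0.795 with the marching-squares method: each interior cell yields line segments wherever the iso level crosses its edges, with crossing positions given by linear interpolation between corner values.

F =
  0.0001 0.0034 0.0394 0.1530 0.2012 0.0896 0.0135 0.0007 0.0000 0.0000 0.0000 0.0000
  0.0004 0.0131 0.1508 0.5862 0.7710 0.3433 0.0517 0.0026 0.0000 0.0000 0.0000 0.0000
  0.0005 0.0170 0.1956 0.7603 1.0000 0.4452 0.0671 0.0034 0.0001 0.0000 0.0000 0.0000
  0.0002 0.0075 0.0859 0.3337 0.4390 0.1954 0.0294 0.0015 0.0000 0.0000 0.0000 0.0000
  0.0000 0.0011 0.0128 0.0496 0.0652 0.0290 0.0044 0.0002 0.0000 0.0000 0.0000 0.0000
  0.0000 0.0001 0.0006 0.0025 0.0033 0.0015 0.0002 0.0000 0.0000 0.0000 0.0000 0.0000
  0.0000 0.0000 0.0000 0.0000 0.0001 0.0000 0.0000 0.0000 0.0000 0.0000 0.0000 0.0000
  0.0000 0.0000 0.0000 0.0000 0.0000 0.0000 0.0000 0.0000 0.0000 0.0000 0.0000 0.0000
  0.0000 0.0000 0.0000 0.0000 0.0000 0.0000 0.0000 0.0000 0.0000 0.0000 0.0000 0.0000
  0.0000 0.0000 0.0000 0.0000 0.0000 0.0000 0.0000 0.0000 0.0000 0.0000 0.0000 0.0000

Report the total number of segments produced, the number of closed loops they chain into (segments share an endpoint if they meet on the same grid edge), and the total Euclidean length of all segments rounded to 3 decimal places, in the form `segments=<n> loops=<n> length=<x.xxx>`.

segments=4 loops=1 length=3.656

cell (1,3): code 0100 → (1.105,4.000)–(2.000,3.145)
cell (1,4): code 1000 → (2.000,4.370)–(1.105,4.000)
cell (2,3): code 0010 → (2.000,3.145)–(2.365,4.000)
cell (2,4): code 0001 → (2.365,4.000)–(2.000,4.370)
total: 4 segments, chained into 1 closed loop(s), length Σ = 3.656230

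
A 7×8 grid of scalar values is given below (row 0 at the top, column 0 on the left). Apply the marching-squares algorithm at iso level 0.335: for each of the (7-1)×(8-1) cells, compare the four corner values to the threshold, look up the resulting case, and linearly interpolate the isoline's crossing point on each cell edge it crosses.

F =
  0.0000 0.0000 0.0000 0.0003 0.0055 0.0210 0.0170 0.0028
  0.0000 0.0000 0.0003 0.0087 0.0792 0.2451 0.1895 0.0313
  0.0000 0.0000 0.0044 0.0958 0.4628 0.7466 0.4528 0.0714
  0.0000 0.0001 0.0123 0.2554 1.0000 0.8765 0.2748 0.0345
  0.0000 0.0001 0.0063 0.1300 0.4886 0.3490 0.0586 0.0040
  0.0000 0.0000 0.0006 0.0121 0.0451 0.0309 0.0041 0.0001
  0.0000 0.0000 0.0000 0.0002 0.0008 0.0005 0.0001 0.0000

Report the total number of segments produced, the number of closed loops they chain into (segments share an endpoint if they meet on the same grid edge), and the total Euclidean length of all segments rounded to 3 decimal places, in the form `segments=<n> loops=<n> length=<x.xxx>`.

segments=12 loops=1 length=9.504

cell (1,3): code 0100 → (1.667,4.000)–(2.000,3.652)
cell (1,4): code 1100 → (1.179,5.000)–(1.667,4.000)
cell (1,5): code 1100 → (1.553,6.000)–(1.179,5.000)
cell (1,6): code 1000 → (2.000,6.309)–(1.553,6.000)
cell (2,3): code 0110 → (2.000,3.652)–(3.000,3.107)
cell (2,5): code 1011 → (3.000,5.900)–(2.662,6.000)
cell (2,6): code 0001 → (2.662,6.000)–(2.000,6.309)
cell (3,3): code 0110 → (3.000,3.107)–(4.000,3.572)
cell (3,5): code 1001 → (4.000,5.048)–(3.000,5.900)
cell (4,3): code 0010 → (4.000,3.572)–(4.346,4.000)
cell (4,4): code 0011 → (4.346,4.000)–(4.044,5.000)
cell (4,5): code 0001 → (4.044,5.000)–(4.000,5.048)
total: 12 segments, chained into 1 closed loop(s), length Σ = 9.504468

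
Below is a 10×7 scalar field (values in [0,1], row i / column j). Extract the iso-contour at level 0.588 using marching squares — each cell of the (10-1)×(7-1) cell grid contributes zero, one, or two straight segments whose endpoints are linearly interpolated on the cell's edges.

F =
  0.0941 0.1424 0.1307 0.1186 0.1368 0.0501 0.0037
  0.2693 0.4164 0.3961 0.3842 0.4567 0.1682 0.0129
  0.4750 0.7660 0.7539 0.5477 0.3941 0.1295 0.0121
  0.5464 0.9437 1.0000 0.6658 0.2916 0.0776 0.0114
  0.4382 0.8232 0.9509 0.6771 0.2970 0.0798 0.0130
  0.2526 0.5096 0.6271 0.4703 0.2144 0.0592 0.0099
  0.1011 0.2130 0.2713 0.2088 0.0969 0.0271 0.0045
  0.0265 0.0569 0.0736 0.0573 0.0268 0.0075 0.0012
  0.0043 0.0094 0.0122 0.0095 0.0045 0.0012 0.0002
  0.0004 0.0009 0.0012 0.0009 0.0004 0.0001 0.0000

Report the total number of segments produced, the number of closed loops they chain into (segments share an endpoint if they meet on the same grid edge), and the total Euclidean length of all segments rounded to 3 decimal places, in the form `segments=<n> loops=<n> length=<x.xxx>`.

cell (1,0): code 0100 → (1.491,1.000)–(2.000,0.388)
cell (1,1): code 1100 → (1.536,2.000)–(1.491,1.000)
cell (1,2): code 1000 → (2.000,2.805)–(1.536,2.000)
cell (2,0): code 0110 → (2.000,0.388)–(3.000,0.105)
cell (2,2): code 1101 → (2.341,3.000)–(2.000,2.805)
cell (2,3): code 1000 → (3.000,3.208)–(2.341,3.000)
cell (3,0): code 0110 → (3.000,0.105)–(4.000,0.389)
cell (3,3): code 1001 → (4.000,3.234)–(3.000,3.208)
cell (4,0): code 0010 → (4.000,0.389)–(4.750,1.000)
cell (4,1): code 0111 → (4.750,1.000)–(5.000,1.667)
cell (4,2): code 1011 → (5.000,2.249)–(4.431,3.000)
cell (4,3): code 0001 → (4.431,3.000)–(4.000,3.234)
cell (5,1): code 0010 → (5.000,1.667)–(5.110,2.000)
cell (5,2): code 0001 → (5.110,2.000)–(5.000,2.249)
total: 14 segments, chained into 1 closed loop(s), length Σ = 10.624276

segments=14 loops=1 length=10.624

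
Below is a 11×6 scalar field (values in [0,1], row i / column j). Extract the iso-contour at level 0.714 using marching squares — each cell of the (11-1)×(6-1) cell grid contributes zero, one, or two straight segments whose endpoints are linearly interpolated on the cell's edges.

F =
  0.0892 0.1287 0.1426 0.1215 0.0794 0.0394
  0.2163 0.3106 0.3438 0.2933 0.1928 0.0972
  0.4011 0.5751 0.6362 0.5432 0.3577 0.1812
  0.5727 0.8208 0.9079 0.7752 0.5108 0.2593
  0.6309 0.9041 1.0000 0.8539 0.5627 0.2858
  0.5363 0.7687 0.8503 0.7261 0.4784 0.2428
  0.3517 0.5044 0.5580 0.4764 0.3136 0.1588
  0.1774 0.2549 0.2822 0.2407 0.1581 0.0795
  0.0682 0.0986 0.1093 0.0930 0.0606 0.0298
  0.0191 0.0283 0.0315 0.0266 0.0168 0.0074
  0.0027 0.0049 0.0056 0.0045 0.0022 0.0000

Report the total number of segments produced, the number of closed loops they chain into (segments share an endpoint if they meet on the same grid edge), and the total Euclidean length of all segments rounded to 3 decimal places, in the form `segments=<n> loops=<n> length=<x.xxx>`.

cell (2,0): code 0100 → (2.565,1.000)–(3.000,0.570)
cell (2,1): code 1100 → (2.286,2.000)–(2.565,1.000)
cell (2,2): code 1100 → (2.736,3.000)–(2.286,2.000)
cell (2,3): code 1000 → (3.000,3.231)–(2.736,3.000)
cell (3,0): code 0110 → (3.000,0.570)–(4.000,0.304)
cell (3,3): code 1001 → (4.000,3.480)–(3.000,3.231)
cell (4,0): code 0110 → (4.000,0.304)–(5.000,0.765)
cell (4,3): code 1001 → (5.000,3.049)–(4.000,3.480)
cell (5,0): code 0010 → (5.000,0.765)–(5.207,1.000)
cell (5,1): code 0011 → (5.207,1.000)–(5.466,2.000)
cell (5,2): code 0011 → (5.466,2.000)–(5.048,3.000)
cell (5,3): code 0001 → (5.048,3.000)–(5.000,3.049)
total: 12 segments, chained into 1 closed loop(s), length Σ = 9.851722

segments=12 loops=1 length=9.852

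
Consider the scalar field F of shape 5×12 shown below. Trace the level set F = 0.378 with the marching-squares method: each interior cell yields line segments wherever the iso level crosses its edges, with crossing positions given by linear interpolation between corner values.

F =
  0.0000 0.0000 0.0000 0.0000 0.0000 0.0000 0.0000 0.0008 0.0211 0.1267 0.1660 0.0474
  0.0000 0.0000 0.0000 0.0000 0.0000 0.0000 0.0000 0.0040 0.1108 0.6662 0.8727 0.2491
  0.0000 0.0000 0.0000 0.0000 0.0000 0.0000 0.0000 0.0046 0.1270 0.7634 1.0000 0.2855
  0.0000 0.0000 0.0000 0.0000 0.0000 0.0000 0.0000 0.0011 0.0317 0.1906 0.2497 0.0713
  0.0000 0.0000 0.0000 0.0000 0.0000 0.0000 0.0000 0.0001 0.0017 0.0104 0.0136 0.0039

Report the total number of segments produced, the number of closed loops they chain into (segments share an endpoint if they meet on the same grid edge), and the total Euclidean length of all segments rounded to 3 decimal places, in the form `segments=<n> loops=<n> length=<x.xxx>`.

cell (0,8): code 0100 → (0.466,9.000)–(1.000,8.481)
cell (0,9): code 1100 → (0.300,10.000)–(0.466,9.000)
cell (0,10): code 1000 → (1.000,10.793)–(0.300,10.000)
cell (1,8): code 0110 → (1.000,8.481)–(2.000,8.394)
cell (1,10): code 1001 → (2.000,10.871)–(1.000,10.793)
cell (2,8): code 0010 → (2.000,8.394)–(2.673,9.000)
cell (2,9): code 0011 → (2.673,9.000)–(2.829,10.000)
cell (2,10): code 0001 → (2.829,10.000)–(2.000,10.871)
total: 8 segments, chained into 1 closed loop(s), length Σ = 7.942579

segments=8 loops=1 length=7.943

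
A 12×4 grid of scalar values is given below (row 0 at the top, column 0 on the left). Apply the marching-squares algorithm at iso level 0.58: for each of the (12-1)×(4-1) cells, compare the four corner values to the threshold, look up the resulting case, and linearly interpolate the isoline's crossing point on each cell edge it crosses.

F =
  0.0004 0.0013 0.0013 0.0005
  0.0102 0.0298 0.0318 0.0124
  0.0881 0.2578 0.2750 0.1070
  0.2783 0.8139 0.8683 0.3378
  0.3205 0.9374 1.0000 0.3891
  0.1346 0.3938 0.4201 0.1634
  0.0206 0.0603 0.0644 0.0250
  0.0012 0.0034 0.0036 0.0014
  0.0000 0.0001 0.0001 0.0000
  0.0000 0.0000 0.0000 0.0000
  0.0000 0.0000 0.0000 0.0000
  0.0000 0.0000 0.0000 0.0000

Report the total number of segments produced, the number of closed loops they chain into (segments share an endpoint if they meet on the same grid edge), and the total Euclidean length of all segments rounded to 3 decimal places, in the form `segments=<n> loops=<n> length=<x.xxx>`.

segments=8 loops=1 length=7.235

cell (2,0): code 0100 → (2.579,1.000)–(3.000,0.563)
cell (2,1): code 1100 → (2.514,2.000)–(2.579,1.000)
cell (2,2): code 1000 → (3.000,2.543)–(2.514,2.000)
cell (3,0): code 0110 → (3.000,0.563)–(4.000,0.421)
cell (3,2): code 1001 → (4.000,2.688)–(3.000,2.543)
cell (4,0): code 0010 → (4.000,0.421)–(4.657,1.000)
cell (4,1): code 0011 → (4.657,1.000)–(4.724,2.000)
cell (4,2): code 0001 → (4.724,2.000)–(4.000,2.688)
total: 8 segments, chained into 1 closed loop(s), length Σ = 7.235056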